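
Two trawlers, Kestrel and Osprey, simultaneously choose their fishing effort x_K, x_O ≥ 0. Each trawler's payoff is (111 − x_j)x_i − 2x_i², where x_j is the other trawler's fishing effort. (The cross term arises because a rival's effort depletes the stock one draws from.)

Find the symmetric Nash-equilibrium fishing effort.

22.2

Kestrel's payoff is (111 − x_O)x_K − 2x_K².
∂π/∂x_K = 111 − x_O − 4x_K = 0, so x_K = 27.75 − 0.25x_O.
Setting x_K = x_O in the reaction function: x_K = 27.75 − 0.25x_K, so x_K = 27.75 / 1.25 = 22.2.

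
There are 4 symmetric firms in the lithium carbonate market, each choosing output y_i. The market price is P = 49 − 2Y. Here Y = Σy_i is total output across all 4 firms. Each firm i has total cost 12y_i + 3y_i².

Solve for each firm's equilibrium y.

A representative firm's profit is π_i = y_i(49 − 2Y) − 12y_i − 3y_i², with Y = y_i + Σ_{j≠i} y_j.
First-order condition: 37 − 10y_i − 2Σ_{j≠i} y_j = 0.
In a symmetric equilibrium every firm chooses the same y, so Σ_{j≠i} y_j = 3y. The condition becomes 37 − 16y = 0, giving y = 37/16 = 2.3125.

2.3125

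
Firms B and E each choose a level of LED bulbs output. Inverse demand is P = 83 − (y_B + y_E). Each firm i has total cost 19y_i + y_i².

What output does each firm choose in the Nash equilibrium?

12.8

Firm B's profit: π = y_B(83 − (y_B + y_E)) − 19y_B − y_B².
∂π/∂y_B = 64 − 4y_B − y_E = 0, so y_B = 16 − 0.25y_E.
The game is symmetric, so in equilibrium y_E = y_B: the reaction function gives 1.25y_B = 16, hence y_B = 12.8.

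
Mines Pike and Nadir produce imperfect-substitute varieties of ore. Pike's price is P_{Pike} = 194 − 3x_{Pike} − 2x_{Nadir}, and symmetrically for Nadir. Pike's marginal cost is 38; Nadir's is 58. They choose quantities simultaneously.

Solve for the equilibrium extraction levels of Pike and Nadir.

Mine Pike's profit: π = x_{Pike}(194 − 3x_{Pike} − 2x_{Nadir}) − 38x_{Pike}.
∂π/∂x_{Pike} = 156 − 6x_{Pike} − 2x_{Nadir} = 0 ⇒ x_{Pike} = 26 − (1/3)x_{Nadir}.
Similarly x_{Nadir} = 68/3 − (1/3)x_{Pike}.
Plugging x_{Nadir} into Pike's best response: x_{Pike} = 26 − (1/3)(68/3 − (1/3)x_{Pike}) ⇒ (8/9)x_{Pike} = 166/9, so x_{Pike} = 20.75.
Then x_{Nadir} = 68/3 − (1/3)·20.75 = 15.75.

20.75, 15.75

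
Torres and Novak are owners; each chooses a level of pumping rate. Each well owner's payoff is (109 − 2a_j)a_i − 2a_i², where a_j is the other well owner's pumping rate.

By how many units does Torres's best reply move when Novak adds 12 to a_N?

-6

Torres's payoff is (109 − 2a_N)a_T − 2a_T².
∂π/∂a_T = 109 − 2a_N − 4a_T = 0, so a_T = 27.25 − 0.5a_N.
The reaction-function slope is −0.5, so a 12-unit rise in a_N moves a_T by −0.5 × 12 = −6. Torres's best response falls — the actions are strategic substitutes.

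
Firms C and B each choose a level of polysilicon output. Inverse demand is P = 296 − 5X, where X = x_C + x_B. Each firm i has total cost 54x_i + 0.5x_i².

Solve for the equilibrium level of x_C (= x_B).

Firm C's profit: π = x_C(296 − 5(x_C + x_B)) − 54x_C − 0.5x_C².
∂π/∂x_C = 242 − 11x_C − 5x_B = 0, so x_C = 22 − (5/11)x_B.
Setting x_C = x_B in the reaction function: x_C = 22 − (5/11)x_C, so x_C = 22 / (16/11) = 15.125.

15.125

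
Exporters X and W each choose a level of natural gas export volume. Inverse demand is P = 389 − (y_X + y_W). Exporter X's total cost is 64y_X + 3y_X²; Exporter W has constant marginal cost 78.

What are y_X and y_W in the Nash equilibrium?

Exporter X's profit: π = y_X(389 − (y_X + y_W)) − 64y_X − 3y_X².
∂π/∂y_X = 325 − 8y_X − y_W = 0, so y_X = 40.625 − 0.125y_W.
For W: ∂π/∂y_W = 311 − 2y_W − y_X = 0 ⇒ y_W = 155.5 − 0.5y_X.
Plugging y_W into X's best response: y_X = 40.625 − 0.125(155.5 − 0.5y_X) ⇒ 0.9375y_X = 21.1875, so y_X = 22.6.
Then y_W = 155.5 − 0.5·22.6 = 144.2.

22.6, 144.2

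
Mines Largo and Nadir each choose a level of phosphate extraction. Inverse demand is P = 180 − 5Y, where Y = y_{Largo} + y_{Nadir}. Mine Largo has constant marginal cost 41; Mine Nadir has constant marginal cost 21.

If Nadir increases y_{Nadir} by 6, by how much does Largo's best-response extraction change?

-3

Mine Largo's profit: π = y_{Largo}(180 − 5(y_{Largo} + y_{Nadir})) − 41y_{Largo}.
∂π/∂y_{Largo} = 139 − 10y_{Largo} − 5y_{Nadir} = 0, so y_{Largo} = 13.9 − 0.5y_{Nadir}.
The reaction-function slope is −0.5, so a 6-unit rise in y_{Nadir} moves y_{Largo} by −0.5 × 6 = −3. Largo's best response falls — the actions are strategic substitutes.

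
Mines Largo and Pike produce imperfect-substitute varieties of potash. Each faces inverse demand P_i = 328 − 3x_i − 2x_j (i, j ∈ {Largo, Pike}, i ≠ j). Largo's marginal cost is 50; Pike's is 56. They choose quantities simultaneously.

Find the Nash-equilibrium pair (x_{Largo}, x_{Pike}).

Mine Largo's profit: π = x_{Largo}(328 − 3x_{Largo} − 2x_{Pike}) − 50x_{Largo}.
∂π/∂x_{Largo} = 278 − 6x_{Largo} − 2x_{Pike} = 0 ⇒ x_{Largo} = 139/3 − (1/3)x_{Pike}.
Similarly x_{Pike} = 136/3 − (1/3)x_{Largo}.
Plugging x_{Pike} into Largo's best response: x_{Largo} = 139/3 − (1/3)(136/3 − (1/3)x_{Largo}) ⇒ (8/9)x_{Largo} = 281/9, so x_{Largo} = 35.125.
Then x_{Pike} = 136/3 − (1/3)·35.125 = 33.625.

35.125, 33.625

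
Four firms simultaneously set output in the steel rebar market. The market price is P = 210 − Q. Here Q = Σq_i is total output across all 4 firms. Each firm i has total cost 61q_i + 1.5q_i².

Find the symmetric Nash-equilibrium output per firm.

18.625

A representative firm's profit is π_i = q_i(210 − Q) − 61q_i − 1.5q_i², with Q = q_i + Σ_{j≠i} q_j.
First-order condition: 149 − 5q_i − Σ_{j≠i} q_j = 0.
In a symmetric equilibrium every firm chooses the same q, so Σ_{j≠i} q_j = 3q. The condition becomes 149 − 8q = 0, giving q = 149/8 = 18.625.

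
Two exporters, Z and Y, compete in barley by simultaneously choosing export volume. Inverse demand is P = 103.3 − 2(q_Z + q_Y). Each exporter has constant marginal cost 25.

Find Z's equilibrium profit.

Exporter Z's profit: π = q_Z(103.3 − 2(q_Z + q_Y)) − 25q_Z.
∂π/∂q_Z = 78.3 − 4q_Z − 2q_Y = 0, so q_Z = 19.575 − 0.5q_Y.
By symmetry q_Y = q_Z; substituting into the reaction function, 1.5q_Z = 19.575 and q_Z = 13.05.
Price P = 103.3 − 2·26.1 = 51.1.
Z's profit: (51.1 − 25)·13.05 = 340.605.

340.605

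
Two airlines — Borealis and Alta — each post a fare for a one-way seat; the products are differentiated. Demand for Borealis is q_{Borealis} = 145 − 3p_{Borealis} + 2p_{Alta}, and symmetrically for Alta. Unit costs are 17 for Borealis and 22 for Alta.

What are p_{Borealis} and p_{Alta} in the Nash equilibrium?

49.9375, 51.8125

Borealis's profit: π = (p_{Borealis} − 17)(145 − 3p_{Borealis} + 2p_{Alta}).
∂π/∂p_{Borealis} = 196 − 6p_{Borealis} + 2p_{Alta} = 0 ⇒ p_{Borealis} = 98/3 + (1/3)p_{Alta}.
Similarly p_{Alta} = 211/6 + (1/3)p_{Borealis}.
Plugging p_{Alta} into Borealis's best response: p_{Borealis} = 98/3 + (1/3)(211/6 + (1/3)p_{Borealis}) ⇒ (8/9)p_{Borealis} = 799/18, so p_{Borealis} = 49.9375.
Then p_{Alta} = 211/6 + (1/3)·49.9375 = 51.8125.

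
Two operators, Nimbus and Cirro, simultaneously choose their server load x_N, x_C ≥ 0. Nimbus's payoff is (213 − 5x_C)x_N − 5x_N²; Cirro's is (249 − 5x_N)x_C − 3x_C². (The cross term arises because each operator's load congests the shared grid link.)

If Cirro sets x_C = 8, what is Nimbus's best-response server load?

Expanding Nimbus's payoff: 213x_N − 5x_Cx_N − 5x_N².
∂π/∂x_N = 213 − 5x_C − 10x_N = 0, so x_N = 21.3 − 0.5x_C.
At x_C = 8: x_N = 21.3 − 0.5·8 = 17.3.

17.3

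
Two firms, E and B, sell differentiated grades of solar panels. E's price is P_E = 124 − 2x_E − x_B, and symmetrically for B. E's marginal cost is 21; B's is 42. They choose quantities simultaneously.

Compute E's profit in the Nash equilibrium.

968

Firm E's profit: π = x_E(124 − 2x_E − x_B) − 21x_E.
∂π/∂x_E = 103 − 4x_E − x_B = 0 ⇒ x_E = 25.75 − 0.25x_B.
Similarly x_B = 20.5 − 0.25x_E.
Plugging x_B into E's best response: x_E = 25.75 − 0.25(20.5 − 0.25x_E) ⇒ 0.9375x_E = 20.625, so x_E = 22.
Then x_B = 20.5 − 0.25·22 = 15.
P_E = 124 − 2·22 − 15 = 65.
Profit = (65 − 21)·22 = 968.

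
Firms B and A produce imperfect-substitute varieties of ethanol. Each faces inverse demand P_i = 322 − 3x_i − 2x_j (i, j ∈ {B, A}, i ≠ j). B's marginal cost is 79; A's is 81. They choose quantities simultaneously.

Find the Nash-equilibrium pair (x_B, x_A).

30.5, 30

Firm B's profit: π = x_B(322 − 3x_B − 2x_A) − 79x_B.
∂π/∂x_B = 243 − 6x_B − 2x_A = 0 ⇒ x_B = 40.5 − (1/3)x_A.
Similarly x_A = 241/6 − (1/3)x_B.
Substituting the second reaction function into the first: x_B = 40.5 − (1/3)(241/6 − (1/3)x_B), which gives (8/9)x_B = 244/9 ⇒ x_B = 30.5.
Then x_A = 241/6 − (1/3)·30.5 = 30.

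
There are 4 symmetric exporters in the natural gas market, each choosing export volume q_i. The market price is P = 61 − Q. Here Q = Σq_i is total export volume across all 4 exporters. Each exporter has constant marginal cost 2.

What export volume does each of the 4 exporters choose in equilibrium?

11.8

A representative exporter's profit is π_i = q_i(61 − Q) − 2q_i, with Q = q_i + Σ_{j≠i} q_j.
First-order condition: 59 − 2q_i − Σ_{j≠i} q_j = 0.
With identical exporters, set every q_j = q: then 59 − 2q − 3q = 0, i.e. q = 59/5 = 11.8.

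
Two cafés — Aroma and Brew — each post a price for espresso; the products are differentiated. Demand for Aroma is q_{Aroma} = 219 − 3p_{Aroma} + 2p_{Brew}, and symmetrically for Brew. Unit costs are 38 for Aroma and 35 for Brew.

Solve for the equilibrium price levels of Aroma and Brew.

Aroma's profit: π = (p_{Aroma} − 38)(219 − 3p_{Aroma} + 2p_{Brew}).
∂π/∂p_{Aroma} = 333 − 6p_{Aroma} + 2p_{Brew} = 0 ⇒ p_{Aroma} = 55.5 + (1/3)p_{Brew}.
Similarly p_{Brew} = 54 + (1/3)p_{Aroma}.
Substituting the second reaction function into the first: p_{Aroma} = 55.5 + (1/3)(54 + (1/3)p_{Aroma}), which gives (8/9)p_{Aroma} = 73.5 ⇒ p_{Aroma} = 82.6875.
Then p_{Brew} = 54 + (1/3)·82.6875 = 81.5625.

82.6875, 81.5625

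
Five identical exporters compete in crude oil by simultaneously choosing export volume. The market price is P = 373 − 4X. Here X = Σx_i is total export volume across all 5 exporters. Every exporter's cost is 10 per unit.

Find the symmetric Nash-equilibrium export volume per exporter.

A representative exporter's profit is π_i = x_i(373 − 4X) − 10x_i, with X = x_i + Σ_{j≠i} x_j.
First-order condition: 363 − 8x_i − 4Σ_{j≠i} x_j = 0.
Imposing symmetry (x_j = x for all j) turns Σ_{j≠i} x_j into 4x, so 363 = 24x and x = 15.125.

15.125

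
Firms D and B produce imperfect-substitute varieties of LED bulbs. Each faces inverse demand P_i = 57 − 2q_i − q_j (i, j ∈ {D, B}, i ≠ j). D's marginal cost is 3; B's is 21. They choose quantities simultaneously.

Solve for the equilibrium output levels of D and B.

Firm D's profit: π = q_D(57 − 2q_D − q_B) − 3q_D.
∂π/∂q_D = 54 − 4q_D − q_B = 0 ⇒ q_D = 13.5 − 0.25q_B.
Similarly q_B = 9 − 0.25q_D.
Solving the two reaction functions simultaneously: (1 − (−0.25)(−0.25))q_D = 13.5 − 0.25·9, so 0.9375q_D = 11.25 and q_D = 12.
Then q_B = 9 − 0.25·12 = 6.

12, 6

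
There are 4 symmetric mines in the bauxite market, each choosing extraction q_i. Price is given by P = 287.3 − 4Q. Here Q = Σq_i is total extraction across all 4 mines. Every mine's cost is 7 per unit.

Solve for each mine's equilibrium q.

14.015

A representative mine's profit is π_i = q_i(287.3 − 4Q) − 7q_i, with Q = q_i + Σ_{j≠i} q_j.
First-order condition: 280.3 − 8q_i − 4Σ_{j≠i} q_j = 0.
With identical mines, set every q_j = q: then 280.3 − 8q − 12q = 0, i.e. q = 280.3/20 = 14.015.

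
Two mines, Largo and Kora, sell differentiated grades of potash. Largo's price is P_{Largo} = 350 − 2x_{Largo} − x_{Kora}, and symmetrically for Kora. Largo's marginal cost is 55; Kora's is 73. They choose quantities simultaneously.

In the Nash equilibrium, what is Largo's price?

175.4

Mine Largo's profit: π = x_{Largo}(350 − 2x_{Largo} − x_{Kora}) − 55x_{Largo}.
∂π/∂x_{Largo} = 295 − 4x_{Largo} − x_{Kora} = 0 ⇒ x_{Largo} = 73.75 − 0.25x_{Kora}.
Similarly x_{Kora} = 69.25 − 0.25x_{Largo}.
Solving the two reaction functions simultaneously: (1 − (−0.25)(−0.25))x_{Largo} = 73.75 − 0.25·69.25, so 0.9375x_{Largo} = 56.4375 and x_{Largo} = 60.2.
Then x_{Kora} = 69.25 − 0.25·60.2 = 54.2.
P_{Largo} = 350 − 2·60.2 − 54.2 = 175.4.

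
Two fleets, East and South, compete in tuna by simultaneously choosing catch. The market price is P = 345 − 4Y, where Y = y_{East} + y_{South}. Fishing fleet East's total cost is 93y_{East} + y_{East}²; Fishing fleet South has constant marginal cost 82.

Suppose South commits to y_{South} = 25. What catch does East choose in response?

15.2

Fishing fleet East's profit: π = y_{East}(345 − 4(y_{East} + y_{South})) − 93y_{East} − y_{East}².
∂π/∂y_{East} = 252 − 10y_{East} − 4y_{South} = 0, so y_{East} = 25.2 − 0.4y_{South}.
At y_{South} = 25: y_{East} = 25.2 − 0.4·25 = 15.2.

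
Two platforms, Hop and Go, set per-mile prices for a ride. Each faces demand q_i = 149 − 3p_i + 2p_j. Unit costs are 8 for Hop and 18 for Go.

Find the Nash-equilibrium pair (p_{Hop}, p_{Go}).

45.125, 48.875

Hop's profit: π = (p_{Hop} − 8)(149 − 3p_{Hop} + 2p_{Go}).
∂π/∂p_{Hop} = 173 − 6p_{Hop} + 2p_{Go} = 0 ⇒ p_{Hop} = 173/6 + (1/3)p_{Go}.
Similarly p_{Go} = 203/6 + (1/3)p_{Hop}.
Plugging p_{Go} into Hop's best response: p_{Hop} = 173/6 + (1/3)(203/6 + (1/3)p_{Hop}) ⇒ (8/9)p_{Hop} = 361/9, so p_{Hop} = 45.125.
Then p_{Go} = 203/6 + (1/3)·45.125 = 48.875.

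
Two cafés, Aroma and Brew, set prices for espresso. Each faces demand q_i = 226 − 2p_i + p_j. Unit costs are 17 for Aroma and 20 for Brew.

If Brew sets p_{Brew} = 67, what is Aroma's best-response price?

81.75

Aroma's profit: π = (p_{Aroma} − 17)(226 − 2p_{Aroma} + p_{Brew}).
∂π/∂p_{Aroma} = 260 − 4p_{Aroma} + p_{Brew} = 0 ⇒ p_{Aroma} = 65 + 0.25p_{Brew}.
At p_{Brew} = 67: p_{Aroma} = 65 + 0.25·67 = 81.75.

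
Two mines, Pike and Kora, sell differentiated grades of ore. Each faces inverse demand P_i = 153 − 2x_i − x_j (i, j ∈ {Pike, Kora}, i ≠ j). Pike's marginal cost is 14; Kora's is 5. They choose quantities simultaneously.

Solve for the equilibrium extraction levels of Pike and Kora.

Mine Pike's profit: π = x_{Pike}(153 − 2x_{Pike} − x_{Kora}) − 14x_{Pike}.
∂π/∂x_{Pike} = 139 − 4x_{Pike} − x_{Kora} = 0 ⇒ x_{Pike} = 34.75 − 0.25x_{Kora}.
Similarly x_{Kora} = 37 − 0.25x_{Pike}.
Solving the two reaction functions simultaneously: (1 − (−0.25)(−0.25))x_{Pike} = 34.75 − 0.25·37, so 0.9375x_{Pike} = 25.5 and x_{Pike} = 27.2.
Then x_{Kora} = 37 − 0.25·27.2 = 30.2.

27.2, 30.2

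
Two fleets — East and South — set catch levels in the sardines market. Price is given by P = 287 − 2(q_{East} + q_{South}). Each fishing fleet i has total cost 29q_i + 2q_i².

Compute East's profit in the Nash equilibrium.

Fishing fleet East's profit: π = q_{East}(287 − 2(q_{East} + q_{South})) − 29q_{East} − 2q_{East}².
∂π/∂q_{East} = 258 − 8q_{East} − 2q_{South} = 0, so q_{East} = 32.25 − 0.25q_{South}.
Setting q_{East} = q_{South} in the reaction function: q_{East} = 32.25 − 0.25q_{East}, so q_{East} = 32.25 / 1.25 = 25.8.
Price P = 287 − 2·51.6 = 183.8.
East's profit: (183.8 − 29)·25.8 − 2(25.8)² = 2662.56.

2662.56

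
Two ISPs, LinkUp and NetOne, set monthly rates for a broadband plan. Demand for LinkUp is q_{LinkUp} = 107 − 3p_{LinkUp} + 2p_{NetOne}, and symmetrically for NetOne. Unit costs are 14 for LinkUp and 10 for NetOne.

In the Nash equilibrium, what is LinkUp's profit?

LinkUp's profit: π = (p_{LinkUp} − 14)(107 − 3p_{LinkUp} + 2p_{NetOne}).
∂π/∂p_{LinkUp} = 149 − 6p_{LinkUp} + 2p_{NetOne} = 0 ⇒ p_{LinkUp} = 149/6 + (1/3)p_{NetOne}.
Similarly p_{NetOne} = 137/6 + (1/3)p_{LinkUp}.
Plugging p_{NetOne} into LinkUp's best response: p_{LinkUp} = 149/6 + (1/3)(137/6 + (1/3)p_{LinkUp}) ⇒ (8/9)p_{LinkUp} = 292/9, so p_{LinkUp} = 36.5.
Then p_{NetOne} = 137/6 + (1/3)·36.5 = 35.
q_{LinkUp} = 107 − 3·36.5 + 2·35 = 67.5.
Profit = (36.5 − 14)·67.5 = 1518.75.

1518.75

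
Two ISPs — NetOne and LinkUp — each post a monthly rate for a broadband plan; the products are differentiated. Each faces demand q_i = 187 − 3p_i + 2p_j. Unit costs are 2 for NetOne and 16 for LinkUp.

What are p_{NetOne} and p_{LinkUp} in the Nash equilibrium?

NetOne's profit: π = (p_{NetOne} − 2)(187 − 3p_{NetOne} + 2p_{LinkUp}).
∂π/∂p_{NetOne} = 193 − 6p_{NetOne} + 2p_{LinkUp} = 0 ⇒ p_{NetOne} = 193/6 + (1/3)p_{LinkUp}.
Similarly p_{LinkUp} = 235/6 + (1/3)p_{NetOne}.
Solving the two reaction functions simultaneously: (1 − (1/3)(1/3))p_{NetOne} = 193/6 + (1/3)·(235/6), so (8/9)p_{NetOne} = 407/9 and p_{NetOne} = 50.875.
Then p_{LinkUp} = 235/6 + (1/3)·50.875 = 56.125.

50.875, 56.125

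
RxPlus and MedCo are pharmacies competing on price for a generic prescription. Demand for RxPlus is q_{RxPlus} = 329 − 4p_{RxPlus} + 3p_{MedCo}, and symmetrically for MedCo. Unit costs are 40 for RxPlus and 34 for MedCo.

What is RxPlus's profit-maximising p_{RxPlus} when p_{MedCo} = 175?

RxPlus's profit: π = (p_{RxPlus} − 40)(329 − 4p_{RxPlus} + 3p_{MedCo}).
∂π/∂p_{RxPlus} = 489 − 8p_{RxPlus} + 3p_{MedCo} = 0 ⇒ p_{RxPlus} = 61.125 + 0.375p_{MedCo}.
At p_{MedCo} = 175: p_{RxPlus} = 61.125 + 0.375·175 = 126.75.

126.75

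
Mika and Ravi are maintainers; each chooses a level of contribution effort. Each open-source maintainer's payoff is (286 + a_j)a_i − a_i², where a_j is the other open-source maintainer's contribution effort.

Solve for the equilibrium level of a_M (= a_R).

286

Mika's payoff is (286 + a_R)a_M − a_M².
∂π/∂a_M = 286 + a_R − 2a_M = 0, so a_M = 143 + 0.5a_R.
The game is symmetric, so in equilibrium a_R = a_M: the reaction function gives 0.5a_M = 143, hence a_M = 286.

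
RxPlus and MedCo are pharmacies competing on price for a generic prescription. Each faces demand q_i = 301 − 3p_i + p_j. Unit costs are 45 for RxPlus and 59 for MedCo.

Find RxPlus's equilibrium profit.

RxPlus's profit: π = (p_{RxPlus} − 45)(301 − 3p_{RxPlus} + p_{MedCo}).
∂π/∂p_{RxPlus} = 436 − 6p_{RxPlus} + p_{MedCo} = 0 ⇒ p_{RxPlus} = 218/3 + (1/6)p_{MedCo}.
Similarly p_{MedCo} = 239/3 + (1/6)p_{RxPlus}.
Plugging p_{MedCo} into RxPlus's best response: p_{RxPlus} = 218/3 + (1/6)(239/3 + (1/6)p_{RxPlus}) ⇒ (35/36)p_{RxPlus} = 1547/18, so p_{RxPlus} = 88.4.
Then p_{MedCo} = 239/3 + (1/6)·88.4 = 94.4.
q_{RxPlus} = 301 − 3·88.4 + 94.4 = 130.2.
Profit = (88.4 − 45)·130.2 = 5650.68.

5650.68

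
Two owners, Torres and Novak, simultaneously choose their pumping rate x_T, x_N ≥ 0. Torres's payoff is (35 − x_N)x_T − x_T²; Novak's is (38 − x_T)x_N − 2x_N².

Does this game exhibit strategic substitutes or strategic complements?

Expanding Torres's payoff: 35x_T − x_Nx_T − x_T².
∂π/∂x_T = 35 − x_N − 2x_T = 0, so x_T = 17.5 − 0.5x_N.
The best-response slope dx_T/dx_N = −0.5 < 0: the reaction function is downward-sloping, so the choices are strategic substitutes.

strategic substitutes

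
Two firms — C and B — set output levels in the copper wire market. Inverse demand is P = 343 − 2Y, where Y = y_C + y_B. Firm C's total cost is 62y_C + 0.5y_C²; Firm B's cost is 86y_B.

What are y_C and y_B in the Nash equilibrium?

Firm C's profit: π = y_C(343 − 2(y_C + y_B)) − 62y_C − 0.5y_C².
∂π/∂y_C = 281 − 5y_C − 2y_B = 0, so y_C = 56.2 − 0.4y_B.
For B: ∂π/∂y_B = 257 − 4y_B − 2y_C = 0 ⇒ y_B = 64.25 − 0.5y_C.
Substituting the second reaction function into the first: y_C = 56.2 − 0.4(64.25 − 0.5y_C), which gives 0.8y_C = 30.5 ⇒ y_C = 38.125.
Then y_B = 64.25 − 0.5·38.125 = 45.1875.

38.125, 45.1875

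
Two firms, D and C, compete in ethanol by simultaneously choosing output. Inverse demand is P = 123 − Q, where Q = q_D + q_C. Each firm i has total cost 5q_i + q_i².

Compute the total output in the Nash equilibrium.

47.2

Firm D's profit: π = q_D(123 − (q_D + q_C)) − 5q_D − q_D².
∂π/∂q_D = 118 − 4q_D − q_C = 0, so q_D = 29.5 − 0.25q_C.
By symmetry q_C = q_D; substituting into the reaction function, 1.25q_D = 29.5 and q_D = 23.6.
Total output: 23.6 + 23.6 = 47.2.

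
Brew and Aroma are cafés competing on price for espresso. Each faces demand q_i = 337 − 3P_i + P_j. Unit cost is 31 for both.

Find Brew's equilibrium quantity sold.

Brew's profit: π = (P_{Brew} − 31)(337 − 3P_{Brew} + P_{Aroma}).
∂π/∂P_{Brew} = 430 − 6P_{Brew} + P_{Aroma} = 0 ⇒ P_{Brew} = 215/3 + (1/6)P_{Aroma}.
Setting P_{Brew} = P_{Aroma} in the reaction function: P_{Brew} = 215/3 + (1/6)P_{Brew}, so P_{Brew} = (215/3) / (5/6) = 86.
q_{Brew} = 337 − 3·86 + 86 = 165.

165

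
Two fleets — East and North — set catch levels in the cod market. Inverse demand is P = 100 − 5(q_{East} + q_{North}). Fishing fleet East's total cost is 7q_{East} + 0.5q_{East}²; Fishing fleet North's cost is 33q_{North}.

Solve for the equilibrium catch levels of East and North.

7, 3.2

Fishing fleet East's profit: π = q_{East}(100 − 5(q_{East} + q_{North})) − 7q_{East} − 0.5q_{East}².
∂π/∂q_{East} = 93 − 11q_{East} − 5q_{North} = 0, so q_{East} = 93/11 − (5/11)q_{North}.
For North: ∂π/∂q_{North} = 67 − 10q_{North} − 5q_{East} = 0 ⇒ q_{North} = 6.7 − 0.5q_{East}.
Solving the two reaction functions simultaneously: (1 − (−5/11)(−0.5))q_{East} = 93/11 − (5/11)·6.7, so (17/22)q_{East} = 119/22 and q_{East} = 7.
Then q_{North} = 6.7 − 0.5·7 = 3.2.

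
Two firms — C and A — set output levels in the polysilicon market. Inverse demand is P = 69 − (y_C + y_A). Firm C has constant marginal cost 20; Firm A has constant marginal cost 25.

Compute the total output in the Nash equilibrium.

Firm C's profit: π = y_C(69 − (y_C + y_A)) − 20y_C.
∂π/∂y_C = 49 − 2y_C − y_A = 0, so y_C = 24.5 − 0.5y_A.
By the same steps for A: y_A = 22 − 0.5y_C.
Substituting the second reaction function into the first: y_C = 24.5 − 0.5(22 − 0.5y_C), which gives 0.75y_C = 13.5 ⇒ y_C = 18.
Then y_A = 22 − 0.5·18 = 13.
Total output: 18 + 13 = 31.

31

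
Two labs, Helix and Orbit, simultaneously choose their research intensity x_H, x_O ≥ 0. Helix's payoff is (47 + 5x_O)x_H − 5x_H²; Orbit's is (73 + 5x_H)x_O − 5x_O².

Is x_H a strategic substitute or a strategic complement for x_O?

Expanding Helix's payoff: 47x_H + 5x_Ox_H − 5x_H².
∂π/∂x_H = 47 + 5x_O − 10x_H = 0, so x_H = 4.7 + 0.5x_O.
The best-response slope dx_H/dx_O = 0.5 > 0: the reaction function is upward-sloping, so the choices are strategic complements.

strategic complements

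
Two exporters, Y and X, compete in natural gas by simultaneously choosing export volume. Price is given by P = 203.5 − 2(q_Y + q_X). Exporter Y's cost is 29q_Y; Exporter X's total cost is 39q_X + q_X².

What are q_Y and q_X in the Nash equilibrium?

Exporter Y's profit: π = q_Y(203.5 − 2(q_Y + q_X)) − 29q_Y.
∂π/∂q_Y = 174.5 − 4q_Y − 2q_X = 0, so q_Y = 43.625 − 0.5q_X.
For X: ∂π/∂q_X = 164.5 − 6q_X − 2q_Y = 0 ⇒ q_X = 329/12 − (1/3)q_Y.
Plugging q_X into Y's best response: q_Y = 43.625 − 0.5(329/12 − (1/3)q_Y) ⇒ (5/6)q_Y = 359/12, so q_Y = 35.9.
Then q_X = 329/12 − (1/3)·35.9 = 15.45.

35.9, 15.45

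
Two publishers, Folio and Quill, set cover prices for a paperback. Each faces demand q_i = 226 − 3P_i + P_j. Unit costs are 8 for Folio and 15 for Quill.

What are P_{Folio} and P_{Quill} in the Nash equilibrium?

Folio's profit: π = (P_{Folio} − 8)(226 − 3P_{Folio} + P_{Quill}).
∂π/∂P_{Folio} = 250 − 6P_{Folio} + P_{Quill} = 0 ⇒ P_{Folio} = 125/3 + (1/6)P_{Quill}.
Similarly P_{Quill} = 271/6 + (1/6)P_{Folio}.
Plugging P_{Quill} into Folio's best response: P_{Folio} = 125/3 + (1/6)(271/6 + (1/6)P_{Folio}) ⇒ (35/36)P_{Folio} = 1771/36, so P_{Folio} = 50.6.
Then P_{Quill} = 271/6 + (1/6)·50.6 = 53.6.

50.6, 53.6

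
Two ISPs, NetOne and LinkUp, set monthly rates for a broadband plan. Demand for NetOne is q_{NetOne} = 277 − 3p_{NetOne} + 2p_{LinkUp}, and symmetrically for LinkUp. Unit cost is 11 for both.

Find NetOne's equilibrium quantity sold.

199.5

NetOne's profit: π = (p_{NetOne} − 11)(277 − 3p_{NetOne} + 2p_{LinkUp}).
∂π/∂p_{NetOne} = 310 − 6p_{NetOne} + 2p_{LinkUp} = 0 ⇒ p_{NetOne} = 155/3 + (1/3)p_{LinkUp}.
Setting p_{NetOne} = p_{LinkUp} in the reaction function: p_{NetOne} = 155/3 + (1/3)p_{NetOne}, so p_{NetOne} = (155/3) / (2/3) = 77.5.
q_{NetOne} = 277 − 3·77.5 + 2·77.5 = 199.5.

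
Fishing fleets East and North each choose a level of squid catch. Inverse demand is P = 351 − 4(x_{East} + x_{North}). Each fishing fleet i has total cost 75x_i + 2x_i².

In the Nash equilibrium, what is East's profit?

Fishing fleet East's profit: π = x_{East}(351 − 4(x_{East} + x_{North})) − 75x_{East} − 2x_{East}².
∂π/∂x_{East} = 276 − 12x_{East} − 4x_{North} = 0, so x_{East} = 23 − (1/3)x_{North}.
By symmetry x_{North} = x_{East}; substituting into the reaction function, (4/3)x_{East} = 23 and x_{East} = 17.25.
Price P = 351 − 4·34.5 = 213.
East's profit: (213 − 75)·17.25 − 2(17.25)² = 1785.375.

1785.375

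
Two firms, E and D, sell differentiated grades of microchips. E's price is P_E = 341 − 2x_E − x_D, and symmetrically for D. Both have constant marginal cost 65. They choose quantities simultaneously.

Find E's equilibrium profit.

Firm E's profit: π = x_E(341 − 2x_E − x_D) − 65x_E.
∂π/∂x_E = 276 − 4x_E − x_D = 0 ⇒ x_E = 69 − 0.25x_D.
By symmetry x_D = x_E; substituting into the reaction function, 1.25x_E = 69 and x_E = 55.2.
P_E = 341 − 2·55.2 − 55.2 = 175.4.
Profit = (175.4 − 65)·55.2 = 6094.08.

6094.08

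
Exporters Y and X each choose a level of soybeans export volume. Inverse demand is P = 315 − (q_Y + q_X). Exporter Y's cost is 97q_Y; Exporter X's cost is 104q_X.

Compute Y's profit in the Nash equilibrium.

5625

Exporter Y's profit: π = q_Y(315 − (q_Y + q_X)) − 97q_Y.
∂π/∂q_Y = 218 − 2q_Y − q_X = 0, so q_Y = 109 − 0.5q_X.
By the same steps for X: q_X = 105.5 − 0.5q_Y.
Substituting the second reaction function into the first: q_Y = 109 − 0.5(105.5 − 0.5q_Y), which gives 0.75q_Y = 56.25 ⇒ q_Y = 75.
Then q_X = 105.5 − 0.5·75 = 68.
Price P = 315 − 143 = 172.
Y's profit: (172 − 97)·75 = 5625.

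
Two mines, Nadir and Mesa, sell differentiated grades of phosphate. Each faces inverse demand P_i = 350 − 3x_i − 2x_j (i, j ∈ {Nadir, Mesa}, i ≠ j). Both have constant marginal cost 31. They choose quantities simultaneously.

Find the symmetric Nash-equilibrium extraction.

39.875

Mine Nadir's profit: π = x_{Nadir}(350 − 3x_{Nadir} − 2x_{Mesa}) − 31x_{Nadir}.
∂π/∂x_{Nadir} = 319 − 6x_{Nadir} − 2x_{Mesa} = 0 ⇒ x_{Nadir} = 319/6 − (1/3)x_{Mesa}.
Setting x_{Nadir} = x_{Mesa} in the reaction function: x_{Nadir} = 319/6 − (1/3)x_{Nadir}, so x_{Nadir} = (319/6) / (4/3) = 39.875.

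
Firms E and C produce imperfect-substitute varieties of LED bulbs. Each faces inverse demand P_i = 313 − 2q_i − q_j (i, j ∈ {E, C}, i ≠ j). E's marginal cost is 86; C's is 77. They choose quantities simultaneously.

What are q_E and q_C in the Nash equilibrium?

44.8, 47.8

Firm E's profit: π = q_E(313 − 2q_E − q_C) − 86q_E.
∂π/∂q_E = 227 − 4q_E − q_C = 0 ⇒ q_E = 56.75 − 0.25q_C.
Similarly q_C = 59 − 0.25q_E.
Solving the two reaction functions simultaneously: (1 − (−0.25)(−0.25))q_E = 56.75 − 0.25·59, so 0.9375q_E = 42 and q_E = 44.8.
Then q_C = 59 − 0.25·44.8 = 47.8.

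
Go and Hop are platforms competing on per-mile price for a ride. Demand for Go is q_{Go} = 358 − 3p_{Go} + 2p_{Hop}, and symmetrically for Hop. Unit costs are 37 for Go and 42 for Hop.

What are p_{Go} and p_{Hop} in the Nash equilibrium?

118.1875, 120.0625

Go's profit: π = (p_{Go} − 37)(358 − 3p_{Go} + 2p_{Hop}).
∂π/∂p_{Go} = 469 − 6p_{Go} + 2p_{Hop} = 0 ⇒ p_{Go} = 469/6 + (1/3)p_{Hop}.
Similarly p_{Hop} = 242/3 + (1/3)p_{Go}.
Plugging p_{Hop} into Go's best response: p_{Go} = 469/6 + (1/3)(242/3 + (1/3)p_{Go}) ⇒ (8/9)p_{Go} = 1891/18, so p_{Go} = 118.1875.
Then p_{Hop} = 242/3 + (1/3)·118.1875 = 120.0625.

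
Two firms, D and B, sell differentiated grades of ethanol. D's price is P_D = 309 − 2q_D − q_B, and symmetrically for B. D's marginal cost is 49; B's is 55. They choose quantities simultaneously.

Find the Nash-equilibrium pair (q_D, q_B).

52.4, 50.4

Firm D's profit: π = q_D(309 − 2q_D − q_B) − 49q_D.
∂π/∂q_D = 260 − 4q_D − q_B = 0 ⇒ q_D = 65 − 0.25q_B.
Similarly q_B = 63.5 − 0.25q_D.
Solving the two reaction functions simultaneously: (1 − (−0.25)(−0.25))q_D = 65 − 0.25·63.5, so 0.9375q_D = 49.125 and q_D = 52.4.
Then q_B = 63.5 − 0.25·52.4 = 50.4.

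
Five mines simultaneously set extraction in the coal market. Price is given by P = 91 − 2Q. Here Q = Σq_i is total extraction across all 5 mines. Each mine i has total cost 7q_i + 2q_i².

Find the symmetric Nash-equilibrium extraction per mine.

5.25

A representative mine's profit is π_i = q_i(91 − 2Q) − 7q_i − 2q_i², with Q = q_i + Σ_{j≠i} q_j.
First-order condition: 84 − 8q_i − 2Σ_{j≠i} q_j = 0.
With identical mines, set every q_j = q: then 84 − 8q − 8q = 0, i.e. q = 84/16 = 5.25.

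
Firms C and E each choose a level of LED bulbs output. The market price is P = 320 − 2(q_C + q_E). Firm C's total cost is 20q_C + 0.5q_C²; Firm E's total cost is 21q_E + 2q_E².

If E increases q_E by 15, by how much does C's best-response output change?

-6

Firm C's profit: π = q_C(320 − 2(q_C + q_E)) − 20q_C − 0.5q_C².
∂π/∂q_C = 300 − 5q_C − 2q_E = 0, so q_C = 60 − 0.4q_E.
The reaction-function slope is −0.4, so a 15-unit rise in q_E moves q_C by −0.4 × 15 = −6. C's best response falls — the actions are strategic substitutes.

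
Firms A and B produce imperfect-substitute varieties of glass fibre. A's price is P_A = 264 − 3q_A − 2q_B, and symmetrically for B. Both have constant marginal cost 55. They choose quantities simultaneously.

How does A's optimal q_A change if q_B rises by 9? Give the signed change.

Firm A's profit: π = q_A(264 − 3q_A − 2q_B) − 55q_A.
∂π/∂q_A = 209 − 6q_A − 2q_B = 0 ⇒ q_A = 209/6 − (1/3)q_B.
The reaction-function slope is −1/3, so a 9-unit rise in q_B moves q_A by −1/3 × 9 = −3. A's best response falls — the actions are strategic substitutes.

-3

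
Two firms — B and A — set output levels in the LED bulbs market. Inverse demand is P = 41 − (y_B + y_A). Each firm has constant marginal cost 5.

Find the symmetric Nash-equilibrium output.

12

Firm B's profit: π = y_B(41 − (y_B + y_A)) − 5y_B.
∂π/∂y_B = 36 − 2y_B − y_A = 0, so y_B = 18 − 0.5y_A.
By symmetry y_A = y_B; substituting into the reaction function, 1.5y_B = 18 and y_B = 12.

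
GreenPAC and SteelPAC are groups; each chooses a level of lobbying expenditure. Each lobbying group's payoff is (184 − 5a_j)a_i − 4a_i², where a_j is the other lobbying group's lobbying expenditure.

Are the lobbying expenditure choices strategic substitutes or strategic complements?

strategic substitutes

GreenPAC's payoff is (184 − 5a_S)a_G − 4a_G².
∂π/∂a_G = 184 − 5a_S − 8a_G = 0, so a_G = 23 − 0.625a_S.
The best-response slope da_G/da_S = −0.625 < 0: the reaction function is downward-sloping, so the choices are strategic substitutes.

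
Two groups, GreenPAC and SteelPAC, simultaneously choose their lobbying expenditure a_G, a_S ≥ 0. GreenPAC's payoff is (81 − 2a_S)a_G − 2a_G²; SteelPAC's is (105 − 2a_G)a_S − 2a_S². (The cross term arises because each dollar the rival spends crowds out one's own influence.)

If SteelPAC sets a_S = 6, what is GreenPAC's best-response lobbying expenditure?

17.25

Expanding GreenPAC's payoff: 81a_G − 2a_Sa_G − 2a_G².
∂π/∂a_G = 81 − 2a_S − 4a_G = 0, so a_G = 20.25 − 0.5a_S.
At a_S = 6: a_G = 20.25 − 0.5·6 = 17.25.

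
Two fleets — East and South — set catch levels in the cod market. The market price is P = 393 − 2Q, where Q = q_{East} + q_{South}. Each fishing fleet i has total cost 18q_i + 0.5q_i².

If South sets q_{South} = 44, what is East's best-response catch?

Fishing fleet East's profit: π = q_{East}(393 − 2(q_{East} + q_{South})) − 18q_{East} − 0.5q_{East}².
∂π/∂q_{East} = 375 − 5q_{East} − 2q_{South} = 0, so q_{East} = 75 − 0.4q_{South}.
At q_{South} = 44: q_{East} = 75 − 0.4·44 = 57.4.

57.4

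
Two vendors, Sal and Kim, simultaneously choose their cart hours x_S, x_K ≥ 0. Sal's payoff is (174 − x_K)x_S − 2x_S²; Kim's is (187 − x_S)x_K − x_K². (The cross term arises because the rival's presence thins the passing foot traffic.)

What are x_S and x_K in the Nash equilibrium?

Expanding Sal's payoff: 174x_S − x_Kx_S − 2x_S².
∂π/∂x_S = 174 − x_K − 4x_S = 0, so x_S = 43.5 − 0.25x_K.
Likewise for Kim: x_K = 93.5 − 0.5x_S.
Plugging x_K into Sal's best response: x_S = 43.5 − 0.25(93.5 − 0.5x_S) ⇒ 0.875x_S = 20.125, so x_S = 23.
Then x_K = 93.5 − 0.5·23 = 82.

23, 82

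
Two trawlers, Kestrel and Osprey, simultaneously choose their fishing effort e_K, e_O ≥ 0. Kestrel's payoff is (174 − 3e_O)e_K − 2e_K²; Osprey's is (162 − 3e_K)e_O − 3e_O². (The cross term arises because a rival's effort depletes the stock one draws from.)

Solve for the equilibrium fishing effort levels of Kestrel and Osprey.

37.2, 8.4

Expanding Kestrel's payoff: 174e_K − 3e_Oe_K − 2e_K².
∂π/∂e_K = 174 − 3e_O − 4e_K = 0, so e_K = 43.5 − 0.75e_O.
Likewise for Osprey: e_O = 27 − 0.5e_K.
Solving the two reaction functions simultaneously: (1 − (−0.75)(−0.5))e_K = 43.5 − 0.75·27, so 0.625e_K = 23.25 and e_K = 37.2.
Then e_O = 27 − 0.5·37.2 = 8.4.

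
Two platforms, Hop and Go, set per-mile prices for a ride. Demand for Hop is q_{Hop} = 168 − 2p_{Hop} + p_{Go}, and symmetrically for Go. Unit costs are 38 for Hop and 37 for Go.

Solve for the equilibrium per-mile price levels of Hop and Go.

81.2, 80.8

Hop's profit: π = (p_{Hop} − 38)(168 − 2p_{Hop} + p_{Go}).
∂π/∂p_{Hop} = 244 − 4p_{Hop} + p_{Go} = 0 ⇒ p_{Hop} = 61 + 0.25p_{Go}.
Similarly p_{Go} = 60.5 + 0.25p_{Hop}.
Solving the two reaction functions simultaneously: (1 − (0.25)(0.25))p_{Hop} = 61 + 0.25·60.5, so 0.9375p_{Hop} = 76.125 and p_{Hop} = 81.2.
Then p_{Go} = 60.5 + 0.25·81.2 = 80.8.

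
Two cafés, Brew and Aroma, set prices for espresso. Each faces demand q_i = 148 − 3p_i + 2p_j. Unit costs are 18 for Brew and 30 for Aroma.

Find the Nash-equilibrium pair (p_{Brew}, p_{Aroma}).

Brew's profit: π = (p_{Brew} − 18)(148 − 3p_{Brew} + 2p_{Aroma}).
∂π/∂p_{Brew} = 202 − 6p_{Brew} + 2p_{Aroma} = 0 ⇒ p_{Brew} = 101/3 + (1/3)p_{Aroma}.
Similarly p_{Aroma} = 119/3 + (1/3)p_{Brew}.
Plugging p_{Aroma} into Brew's best response: p_{Brew} = 101/3 + (1/3)(119/3 + (1/3)p_{Brew}) ⇒ (8/9)p_{Brew} = 422/9, so p_{Brew} = 52.75.
Then p_{Aroma} = 119/3 + (1/3)·52.75 = 57.25.

52.75, 57.25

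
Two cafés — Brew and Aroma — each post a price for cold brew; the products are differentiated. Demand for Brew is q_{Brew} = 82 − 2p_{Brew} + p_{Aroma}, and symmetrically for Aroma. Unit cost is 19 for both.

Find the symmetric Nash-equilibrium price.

40

Brew's profit: π = (p_{Brew} − 19)(82 − 2p_{Brew} + p_{Aroma}).
∂π/∂p_{Brew} = 120 − 4p_{Brew} + p_{Aroma} = 0 ⇒ p_{Brew} = 30 + 0.25p_{Aroma}.
The game is symmetric, so in equilibrium p_{Aroma} = p_{Brew}: the reaction function gives 0.75p_{Brew} = 30, hence p_{Brew} = 40.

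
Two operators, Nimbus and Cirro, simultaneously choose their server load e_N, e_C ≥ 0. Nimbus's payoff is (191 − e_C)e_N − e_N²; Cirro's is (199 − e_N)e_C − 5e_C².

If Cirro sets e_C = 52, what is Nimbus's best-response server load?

Expanding Nimbus's payoff: 191e_N − e_Ce_N − e_N².
∂π/∂e_N = 191 − e_C − 2e_N = 0, so e_N = 95.5 − 0.5e_C.
At e_C = 52: e_N = 95.5 − 0.5·52 = 69.5.

69.5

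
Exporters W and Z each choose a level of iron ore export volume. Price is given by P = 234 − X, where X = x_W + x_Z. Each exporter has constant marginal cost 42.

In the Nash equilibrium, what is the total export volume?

128

Exporter W's profit: π = x_W(234 − (x_W + x_Z)) − 42x_W.
∂π/∂x_W = 192 − 2x_W − x_Z = 0, so x_W = 96 − 0.5x_Z.
The game is symmetric, so in equilibrium x_Z = x_W: the reaction function gives 1.5x_W = 96, hence x_W = 64.
Total export volume: 64 + 64 = 128.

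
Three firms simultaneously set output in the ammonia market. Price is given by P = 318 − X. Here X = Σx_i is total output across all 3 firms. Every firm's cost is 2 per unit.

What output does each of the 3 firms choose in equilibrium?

79

A representative firm's profit is π_i = x_i(318 − X) − 2x_i, with X = x_i + Σ_{j≠i} x_j.
First-order condition: 316 − 2x_i − Σ_{j≠i} x_j = 0.
In a symmetric equilibrium every firm chooses the same x, so Σ_{j≠i} x_j = 2x. The condition becomes 316 − 4x = 0, giving x = 316/4 = 79.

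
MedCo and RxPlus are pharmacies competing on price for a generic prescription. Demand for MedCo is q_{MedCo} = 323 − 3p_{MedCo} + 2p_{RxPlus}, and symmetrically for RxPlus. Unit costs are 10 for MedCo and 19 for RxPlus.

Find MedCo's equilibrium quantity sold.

MedCo's profit: π = (p_{MedCo} − 10)(323 − 3p_{MedCo} + 2p_{RxPlus}).
∂π/∂p_{MedCo} = 353 − 6p_{MedCo} + 2p_{RxPlus} = 0 ⇒ p_{MedCo} = 353/6 + (1/3)p_{RxPlus}.
Similarly p_{RxPlus} = 190/3 + (1/3)p_{MedCo}.
Plugging p_{RxPlus} into MedCo's best response: p_{MedCo} = 353/6 + (1/3)(190/3 + (1/3)p_{MedCo}) ⇒ (8/9)p_{MedCo} = 1439/18, so p_{MedCo} = 89.9375.
Then p_{RxPlus} = 190/3 + (1/3)·89.9375 = 93.3125.
q_{MedCo} = 323 − 3·89.9375 + 2·93.3125 = 239.8125.

239.8125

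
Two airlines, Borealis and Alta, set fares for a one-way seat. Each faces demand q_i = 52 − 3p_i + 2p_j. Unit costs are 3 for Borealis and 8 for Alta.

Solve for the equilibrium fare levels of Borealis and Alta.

16.1875, 18.0625

Borealis's profit: π = (p_{Borealis} − 3)(52 − 3p_{Borealis} + 2p_{Alta}).
∂π/∂p_{Borealis} = 61 − 6p_{Borealis} + 2p_{Alta} = 0 ⇒ p_{Borealis} = 61/6 + (1/3)p_{Alta}.
Similarly p_{Alta} = 38/3 + (1/3)p_{Borealis}.
Substituting the second reaction function into the first: p_{Borealis} = 61/6 + (1/3)(38/3 + (1/3)p_{Borealis}), which gives (8/9)p_{Borealis} = 259/18 ⇒ p_{Borealis} = 16.1875.
Then p_{Alta} = 38/3 + (1/3)·16.1875 = 18.0625.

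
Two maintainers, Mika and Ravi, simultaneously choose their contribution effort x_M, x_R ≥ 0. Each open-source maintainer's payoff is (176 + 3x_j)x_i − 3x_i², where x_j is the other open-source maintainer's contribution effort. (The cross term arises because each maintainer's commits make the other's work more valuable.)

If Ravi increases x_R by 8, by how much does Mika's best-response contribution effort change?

Mika's payoff is (176 + 3x_R)x_M − 3x_M².
∂π/∂x_M = 176 + 3x_R − 6x_M = 0, so x_M = 88/3 + 0.5x_R.
The reaction-function slope is 0.5, so an 8-unit rise in x_R moves x_M by 0.5 × 8 = 4. Mika's best response rises — the actions are strategic complements.

4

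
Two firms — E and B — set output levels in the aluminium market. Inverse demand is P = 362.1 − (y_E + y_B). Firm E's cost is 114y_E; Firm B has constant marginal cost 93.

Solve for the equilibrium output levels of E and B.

75.7, 96.7

Firm E's profit: π = y_E(362.1 − (y_E + y_B)) − 114y_E.
∂π/∂y_E = 248.1 − 2y_E − y_B = 0, so y_E = 124.05 − 0.5y_B.
By the same steps for B: y_B = 134.55 − 0.5y_E.
Plugging y_B into E's best response: y_E = 124.05 − 0.5(134.55 − 0.5y_E) ⇒ 0.75y_E = 56.775, so y_E = 75.7.
Then y_B = 134.55 − 0.5·75.7 = 96.7.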